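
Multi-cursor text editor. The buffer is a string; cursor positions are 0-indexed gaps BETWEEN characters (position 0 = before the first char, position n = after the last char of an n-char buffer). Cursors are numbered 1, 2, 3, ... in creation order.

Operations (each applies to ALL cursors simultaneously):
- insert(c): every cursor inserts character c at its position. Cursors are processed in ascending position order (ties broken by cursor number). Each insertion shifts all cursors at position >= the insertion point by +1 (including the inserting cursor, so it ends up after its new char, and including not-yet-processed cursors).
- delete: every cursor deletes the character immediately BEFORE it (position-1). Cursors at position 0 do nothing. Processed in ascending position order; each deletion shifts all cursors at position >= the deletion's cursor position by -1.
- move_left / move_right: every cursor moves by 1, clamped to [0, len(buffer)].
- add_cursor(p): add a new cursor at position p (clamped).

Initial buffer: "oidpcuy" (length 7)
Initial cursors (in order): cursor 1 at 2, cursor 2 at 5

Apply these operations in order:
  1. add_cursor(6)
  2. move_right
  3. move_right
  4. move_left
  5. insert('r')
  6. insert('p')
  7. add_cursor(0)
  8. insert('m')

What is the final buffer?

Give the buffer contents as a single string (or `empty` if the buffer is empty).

Answer: moidrpmpcurrppmmy

Derivation:
After op 1 (add_cursor(6)): buffer="oidpcuy" (len 7), cursors c1@2 c2@5 c3@6, authorship .......
After op 2 (move_right): buffer="oidpcuy" (len 7), cursors c1@3 c2@6 c3@7, authorship .......
After op 3 (move_right): buffer="oidpcuy" (len 7), cursors c1@4 c2@7 c3@7, authorship .......
After op 4 (move_left): buffer="oidpcuy" (len 7), cursors c1@3 c2@6 c3@6, authorship .......
After op 5 (insert('r')): buffer="oidrpcurry" (len 10), cursors c1@4 c2@9 c3@9, authorship ...1...23.
After op 6 (insert('p')): buffer="oidrppcurrppy" (len 13), cursors c1@5 c2@12 c3@12, authorship ...11...2323.
After op 7 (add_cursor(0)): buffer="oidrppcurrppy" (len 13), cursors c4@0 c1@5 c2@12 c3@12, authorship ...11...2323.
After op 8 (insert('m')): buffer="moidrpmpcurrppmmy" (len 17), cursors c4@1 c1@7 c2@16 c3@16, authorship 4...111...232323.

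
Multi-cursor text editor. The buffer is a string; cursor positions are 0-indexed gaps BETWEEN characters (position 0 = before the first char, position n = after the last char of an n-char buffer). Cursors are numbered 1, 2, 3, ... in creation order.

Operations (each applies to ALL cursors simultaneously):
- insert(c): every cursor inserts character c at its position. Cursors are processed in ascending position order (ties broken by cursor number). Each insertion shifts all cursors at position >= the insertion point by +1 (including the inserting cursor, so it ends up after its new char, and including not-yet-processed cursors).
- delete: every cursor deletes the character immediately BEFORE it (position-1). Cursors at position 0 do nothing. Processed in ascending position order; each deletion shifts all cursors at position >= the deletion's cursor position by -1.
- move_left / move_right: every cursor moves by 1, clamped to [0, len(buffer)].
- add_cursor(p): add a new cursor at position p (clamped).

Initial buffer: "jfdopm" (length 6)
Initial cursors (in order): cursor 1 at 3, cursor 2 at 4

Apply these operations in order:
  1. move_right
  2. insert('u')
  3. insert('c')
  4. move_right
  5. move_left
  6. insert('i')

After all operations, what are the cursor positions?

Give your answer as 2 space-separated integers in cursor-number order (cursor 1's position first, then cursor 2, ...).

Answer: 7 11

Derivation:
After op 1 (move_right): buffer="jfdopm" (len 6), cursors c1@4 c2@5, authorship ......
After op 2 (insert('u')): buffer="jfdoupum" (len 8), cursors c1@5 c2@7, authorship ....1.2.
After op 3 (insert('c')): buffer="jfdoucpucm" (len 10), cursors c1@6 c2@9, authorship ....11.22.
After op 4 (move_right): buffer="jfdoucpucm" (len 10), cursors c1@7 c2@10, authorship ....11.22.
After op 5 (move_left): buffer="jfdoucpucm" (len 10), cursors c1@6 c2@9, authorship ....11.22.
After op 6 (insert('i')): buffer="jfdoucipucim" (len 12), cursors c1@7 c2@11, authorship ....111.222.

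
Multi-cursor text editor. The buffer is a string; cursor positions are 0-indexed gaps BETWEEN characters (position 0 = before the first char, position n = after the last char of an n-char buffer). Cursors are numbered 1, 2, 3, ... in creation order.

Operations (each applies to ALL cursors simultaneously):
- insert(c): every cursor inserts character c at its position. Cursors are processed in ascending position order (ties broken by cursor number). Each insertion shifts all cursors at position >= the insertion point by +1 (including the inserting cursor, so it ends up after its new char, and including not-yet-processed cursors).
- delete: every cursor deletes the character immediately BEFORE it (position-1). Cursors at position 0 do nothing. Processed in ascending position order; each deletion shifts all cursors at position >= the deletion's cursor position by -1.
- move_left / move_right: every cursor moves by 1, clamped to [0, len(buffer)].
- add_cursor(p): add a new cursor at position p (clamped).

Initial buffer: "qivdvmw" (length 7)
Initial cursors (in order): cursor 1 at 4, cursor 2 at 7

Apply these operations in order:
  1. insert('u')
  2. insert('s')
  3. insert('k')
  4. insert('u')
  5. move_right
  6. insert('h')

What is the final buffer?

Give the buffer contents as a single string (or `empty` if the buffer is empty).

After op 1 (insert('u')): buffer="qivduvmwu" (len 9), cursors c1@5 c2@9, authorship ....1...2
After op 2 (insert('s')): buffer="qivdusvmwus" (len 11), cursors c1@6 c2@11, authorship ....11...22
After op 3 (insert('k')): buffer="qivduskvmwusk" (len 13), cursors c1@7 c2@13, authorship ....111...222
After op 4 (insert('u')): buffer="qivduskuvmwusku" (len 15), cursors c1@8 c2@15, authorship ....1111...2222
After op 5 (move_right): buffer="qivduskuvmwusku" (len 15), cursors c1@9 c2@15, authorship ....1111...2222
After op 6 (insert('h')): buffer="qivduskuvhmwuskuh" (len 17), cursors c1@10 c2@17, authorship ....1111.1..22222

Answer: qivduskuvhmwuskuh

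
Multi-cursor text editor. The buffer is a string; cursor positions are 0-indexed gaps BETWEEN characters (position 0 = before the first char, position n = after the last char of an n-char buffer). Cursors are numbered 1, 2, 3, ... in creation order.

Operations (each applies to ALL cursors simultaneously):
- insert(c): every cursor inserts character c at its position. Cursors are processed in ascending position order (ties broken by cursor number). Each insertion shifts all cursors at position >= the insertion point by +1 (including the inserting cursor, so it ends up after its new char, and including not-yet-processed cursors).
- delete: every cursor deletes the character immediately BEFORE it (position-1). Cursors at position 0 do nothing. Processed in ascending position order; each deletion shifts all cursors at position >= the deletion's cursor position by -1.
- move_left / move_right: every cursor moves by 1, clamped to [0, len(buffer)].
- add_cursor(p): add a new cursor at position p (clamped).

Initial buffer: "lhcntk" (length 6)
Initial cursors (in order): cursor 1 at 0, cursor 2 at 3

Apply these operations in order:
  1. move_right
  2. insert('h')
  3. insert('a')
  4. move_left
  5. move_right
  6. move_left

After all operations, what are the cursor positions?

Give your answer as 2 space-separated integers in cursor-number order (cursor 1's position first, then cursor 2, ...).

Answer: 2 7

Derivation:
After op 1 (move_right): buffer="lhcntk" (len 6), cursors c1@1 c2@4, authorship ......
After op 2 (insert('h')): buffer="lhhcnhtk" (len 8), cursors c1@2 c2@6, authorship .1...2..
After op 3 (insert('a')): buffer="lhahcnhatk" (len 10), cursors c1@3 c2@8, authorship .11...22..
After op 4 (move_left): buffer="lhahcnhatk" (len 10), cursors c1@2 c2@7, authorship .11...22..
After op 5 (move_right): buffer="lhahcnhatk" (len 10), cursors c1@3 c2@8, authorship .11...22..
After op 6 (move_left): buffer="lhahcnhatk" (len 10), cursors c1@2 c2@7, authorship .11...22..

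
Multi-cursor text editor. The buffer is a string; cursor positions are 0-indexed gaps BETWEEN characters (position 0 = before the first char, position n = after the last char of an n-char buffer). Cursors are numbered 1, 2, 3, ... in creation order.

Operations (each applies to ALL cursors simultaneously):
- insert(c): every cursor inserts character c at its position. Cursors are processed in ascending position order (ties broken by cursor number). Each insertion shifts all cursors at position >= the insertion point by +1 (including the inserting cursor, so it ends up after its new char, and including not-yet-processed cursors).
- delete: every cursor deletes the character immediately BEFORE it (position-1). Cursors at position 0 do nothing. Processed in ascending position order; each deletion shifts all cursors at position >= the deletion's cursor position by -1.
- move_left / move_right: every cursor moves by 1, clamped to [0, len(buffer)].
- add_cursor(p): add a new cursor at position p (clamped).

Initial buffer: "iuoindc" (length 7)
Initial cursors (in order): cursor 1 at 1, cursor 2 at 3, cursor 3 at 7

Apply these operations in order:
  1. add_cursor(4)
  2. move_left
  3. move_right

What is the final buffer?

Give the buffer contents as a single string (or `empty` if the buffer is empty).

Answer: iuoindc

Derivation:
After op 1 (add_cursor(4)): buffer="iuoindc" (len 7), cursors c1@1 c2@3 c4@4 c3@7, authorship .......
After op 2 (move_left): buffer="iuoindc" (len 7), cursors c1@0 c2@2 c4@3 c3@6, authorship .......
After op 3 (move_right): buffer="iuoindc" (len 7), cursors c1@1 c2@3 c4@4 c3@7, authorship .......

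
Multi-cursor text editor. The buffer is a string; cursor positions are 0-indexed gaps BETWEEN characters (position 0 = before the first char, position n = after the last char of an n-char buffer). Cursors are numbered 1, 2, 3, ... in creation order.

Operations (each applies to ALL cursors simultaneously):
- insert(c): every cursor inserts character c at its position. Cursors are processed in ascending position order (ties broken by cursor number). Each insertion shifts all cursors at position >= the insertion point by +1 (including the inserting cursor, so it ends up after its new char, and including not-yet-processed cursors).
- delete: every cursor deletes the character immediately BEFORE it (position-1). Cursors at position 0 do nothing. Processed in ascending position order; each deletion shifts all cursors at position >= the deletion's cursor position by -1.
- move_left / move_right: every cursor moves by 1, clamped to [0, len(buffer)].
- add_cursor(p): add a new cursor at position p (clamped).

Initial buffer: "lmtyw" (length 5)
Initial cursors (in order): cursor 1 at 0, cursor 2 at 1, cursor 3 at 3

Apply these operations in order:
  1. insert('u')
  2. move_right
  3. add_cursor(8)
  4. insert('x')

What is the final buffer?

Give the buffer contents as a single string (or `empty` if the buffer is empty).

After op 1 (insert('u')): buffer="ulumtuyw" (len 8), cursors c1@1 c2@3 c3@6, authorship 1.2..3..
After op 2 (move_right): buffer="ulumtuyw" (len 8), cursors c1@2 c2@4 c3@7, authorship 1.2..3..
After op 3 (add_cursor(8)): buffer="ulumtuyw" (len 8), cursors c1@2 c2@4 c3@7 c4@8, authorship 1.2..3..
After op 4 (insert('x')): buffer="ulxumxtuyxwx" (len 12), cursors c1@3 c2@6 c3@10 c4@12, authorship 1.12.2.3.3.4

Answer: ulxumxtuyxwx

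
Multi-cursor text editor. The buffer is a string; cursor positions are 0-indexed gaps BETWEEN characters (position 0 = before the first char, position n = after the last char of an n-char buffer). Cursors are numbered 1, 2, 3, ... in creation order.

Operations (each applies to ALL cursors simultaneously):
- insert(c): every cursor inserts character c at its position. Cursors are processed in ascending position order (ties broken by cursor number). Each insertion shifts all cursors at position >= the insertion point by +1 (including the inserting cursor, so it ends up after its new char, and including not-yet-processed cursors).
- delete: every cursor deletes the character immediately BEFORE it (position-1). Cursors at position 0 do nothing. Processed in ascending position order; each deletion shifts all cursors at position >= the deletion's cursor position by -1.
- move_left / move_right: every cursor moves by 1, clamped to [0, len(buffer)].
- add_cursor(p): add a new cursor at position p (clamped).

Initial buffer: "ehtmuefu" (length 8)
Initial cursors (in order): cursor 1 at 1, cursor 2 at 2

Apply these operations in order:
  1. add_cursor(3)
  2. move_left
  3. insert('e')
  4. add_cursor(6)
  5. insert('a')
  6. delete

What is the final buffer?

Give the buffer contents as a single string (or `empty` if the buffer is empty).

After op 1 (add_cursor(3)): buffer="ehtmuefu" (len 8), cursors c1@1 c2@2 c3@3, authorship ........
After op 2 (move_left): buffer="ehtmuefu" (len 8), cursors c1@0 c2@1 c3@2, authorship ........
After op 3 (insert('e')): buffer="eeehetmuefu" (len 11), cursors c1@1 c2@3 c3@5, authorship 1.2.3......
After op 4 (add_cursor(6)): buffer="eeehetmuefu" (len 11), cursors c1@1 c2@3 c3@5 c4@6, authorship 1.2.3......
After op 5 (insert('a')): buffer="eaeeaheatamuefu" (len 15), cursors c1@2 c2@5 c3@8 c4@10, authorship 11.22.33.4.....
After op 6 (delete): buffer="eeehetmuefu" (len 11), cursors c1@1 c2@3 c3@5 c4@6, authorship 1.2.3......

Answer: eeehetmuefu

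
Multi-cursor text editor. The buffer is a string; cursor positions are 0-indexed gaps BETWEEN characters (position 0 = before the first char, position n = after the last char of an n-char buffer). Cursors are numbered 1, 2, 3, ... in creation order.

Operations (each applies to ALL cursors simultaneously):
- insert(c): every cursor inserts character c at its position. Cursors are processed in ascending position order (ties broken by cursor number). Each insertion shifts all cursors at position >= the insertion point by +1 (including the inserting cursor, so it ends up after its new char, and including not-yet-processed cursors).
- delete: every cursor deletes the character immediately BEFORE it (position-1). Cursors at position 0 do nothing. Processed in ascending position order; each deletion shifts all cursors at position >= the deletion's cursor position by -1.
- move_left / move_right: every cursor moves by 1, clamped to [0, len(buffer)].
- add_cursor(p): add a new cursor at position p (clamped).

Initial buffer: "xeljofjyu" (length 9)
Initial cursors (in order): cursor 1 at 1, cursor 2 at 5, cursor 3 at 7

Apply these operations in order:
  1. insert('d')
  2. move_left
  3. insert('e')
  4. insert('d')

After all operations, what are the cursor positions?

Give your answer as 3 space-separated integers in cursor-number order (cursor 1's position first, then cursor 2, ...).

Answer: 3 10 15

Derivation:
After op 1 (insert('d')): buffer="xdeljodfjdyu" (len 12), cursors c1@2 c2@7 c3@10, authorship .1....2..3..
After op 2 (move_left): buffer="xdeljodfjdyu" (len 12), cursors c1@1 c2@6 c3@9, authorship .1....2..3..
After op 3 (insert('e')): buffer="xedeljoedfjedyu" (len 15), cursors c1@2 c2@8 c3@12, authorship .11....22..33..
After op 4 (insert('d')): buffer="xeddeljoeddfjeddyu" (len 18), cursors c1@3 c2@10 c3@15, authorship .111....222..333..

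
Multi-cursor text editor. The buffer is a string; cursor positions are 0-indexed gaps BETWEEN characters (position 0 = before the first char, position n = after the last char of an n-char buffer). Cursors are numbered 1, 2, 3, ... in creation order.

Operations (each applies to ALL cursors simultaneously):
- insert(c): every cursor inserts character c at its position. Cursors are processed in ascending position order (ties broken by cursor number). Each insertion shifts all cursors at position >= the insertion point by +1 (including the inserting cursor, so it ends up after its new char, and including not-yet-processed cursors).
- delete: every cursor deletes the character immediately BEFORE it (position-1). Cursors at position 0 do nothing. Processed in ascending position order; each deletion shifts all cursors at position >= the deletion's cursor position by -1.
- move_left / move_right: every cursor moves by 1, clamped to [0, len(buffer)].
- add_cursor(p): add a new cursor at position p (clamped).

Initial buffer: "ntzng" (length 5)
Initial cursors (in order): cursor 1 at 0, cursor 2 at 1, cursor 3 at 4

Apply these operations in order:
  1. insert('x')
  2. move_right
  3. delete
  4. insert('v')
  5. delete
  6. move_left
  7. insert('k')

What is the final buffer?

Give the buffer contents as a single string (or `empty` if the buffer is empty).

Answer: kxkxznkx

Derivation:
After op 1 (insert('x')): buffer="xnxtznxg" (len 8), cursors c1@1 c2@3 c3@7, authorship 1.2...3.
After op 2 (move_right): buffer="xnxtznxg" (len 8), cursors c1@2 c2@4 c3@8, authorship 1.2...3.
After op 3 (delete): buffer="xxznx" (len 5), cursors c1@1 c2@2 c3@5, authorship 12..3
After op 4 (insert('v')): buffer="xvxvznxv" (len 8), cursors c1@2 c2@4 c3@8, authorship 1122..33
After op 5 (delete): buffer="xxznx" (len 5), cursors c1@1 c2@2 c3@5, authorship 12..3
After op 6 (move_left): buffer="xxznx" (len 5), cursors c1@0 c2@1 c3@4, authorship 12..3
After op 7 (insert('k')): buffer="kxkxznkx" (len 8), cursors c1@1 c2@3 c3@7, authorship 1122..33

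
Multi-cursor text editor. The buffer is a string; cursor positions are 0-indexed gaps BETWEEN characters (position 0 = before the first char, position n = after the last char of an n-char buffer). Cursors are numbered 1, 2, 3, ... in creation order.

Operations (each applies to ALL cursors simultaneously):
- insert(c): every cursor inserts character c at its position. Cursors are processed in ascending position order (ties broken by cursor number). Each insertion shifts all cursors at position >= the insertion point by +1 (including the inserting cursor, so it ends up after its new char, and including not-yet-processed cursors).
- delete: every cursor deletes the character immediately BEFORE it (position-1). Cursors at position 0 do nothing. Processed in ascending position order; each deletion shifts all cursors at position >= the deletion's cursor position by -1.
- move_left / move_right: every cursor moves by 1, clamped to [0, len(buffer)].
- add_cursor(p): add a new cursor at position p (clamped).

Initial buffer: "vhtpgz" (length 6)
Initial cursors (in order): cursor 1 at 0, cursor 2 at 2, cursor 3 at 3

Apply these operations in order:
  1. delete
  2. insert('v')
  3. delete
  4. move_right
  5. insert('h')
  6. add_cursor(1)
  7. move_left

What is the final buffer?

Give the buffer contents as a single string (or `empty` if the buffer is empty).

After op 1 (delete): buffer="vpgz" (len 4), cursors c1@0 c2@1 c3@1, authorship ....
After op 2 (insert('v')): buffer="vvvvpgz" (len 7), cursors c1@1 c2@4 c3@4, authorship 1.23...
After op 3 (delete): buffer="vpgz" (len 4), cursors c1@0 c2@1 c3@1, authorship ....
After op 4 (move_right): buffer="vpgz" (len 4), cursors c1@1 c2@2 c3@2, authorship ....
After op 5 (insert('h')): buffer="vhphhgz" (len 7), cursors c1@2 c2@5 c3@5, authorship .1.23..
After op 6 (add_cursor(1)): buffer="vhphhgz" (len 7), cursors c4@1 c1@2 c2@5 c3@5, authorship .1.23..
After op 7 (move_left): buffer="vhphhgz" (len 7), cursors c4@0 c1@1 c2@4 c3@4, authorship .1.23..

Answer: vhphhgz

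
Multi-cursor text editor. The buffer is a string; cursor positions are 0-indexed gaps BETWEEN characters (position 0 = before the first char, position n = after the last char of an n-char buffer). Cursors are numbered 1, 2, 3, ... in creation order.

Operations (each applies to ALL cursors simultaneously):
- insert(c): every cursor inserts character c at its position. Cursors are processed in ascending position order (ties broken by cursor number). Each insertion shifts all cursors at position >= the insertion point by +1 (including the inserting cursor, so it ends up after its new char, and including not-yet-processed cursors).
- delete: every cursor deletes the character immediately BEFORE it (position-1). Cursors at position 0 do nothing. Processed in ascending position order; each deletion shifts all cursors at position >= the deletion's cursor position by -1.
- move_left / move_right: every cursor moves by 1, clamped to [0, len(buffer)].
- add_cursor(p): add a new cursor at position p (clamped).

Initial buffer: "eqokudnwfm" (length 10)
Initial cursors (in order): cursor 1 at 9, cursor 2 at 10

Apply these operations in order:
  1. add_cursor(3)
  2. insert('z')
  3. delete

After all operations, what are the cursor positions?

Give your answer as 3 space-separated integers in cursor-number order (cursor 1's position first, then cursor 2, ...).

After op 1 (add_cursor(3)): buffer="eqokudnwfm" (len 10), cursors c3@3 c1@9 c2@10, authorship ..........
After op 2 (insert('z')): buffer="eqozkudnwfzmz" (len 13), cursors c3@4 c1@11 c2@13, authorship ...3......1.2
After op 3 (delete): buffer="eqokudnwfm" (len 10), cursors c3@3 c1@9 c2@10, authorship ..........

Answer: 9 10 3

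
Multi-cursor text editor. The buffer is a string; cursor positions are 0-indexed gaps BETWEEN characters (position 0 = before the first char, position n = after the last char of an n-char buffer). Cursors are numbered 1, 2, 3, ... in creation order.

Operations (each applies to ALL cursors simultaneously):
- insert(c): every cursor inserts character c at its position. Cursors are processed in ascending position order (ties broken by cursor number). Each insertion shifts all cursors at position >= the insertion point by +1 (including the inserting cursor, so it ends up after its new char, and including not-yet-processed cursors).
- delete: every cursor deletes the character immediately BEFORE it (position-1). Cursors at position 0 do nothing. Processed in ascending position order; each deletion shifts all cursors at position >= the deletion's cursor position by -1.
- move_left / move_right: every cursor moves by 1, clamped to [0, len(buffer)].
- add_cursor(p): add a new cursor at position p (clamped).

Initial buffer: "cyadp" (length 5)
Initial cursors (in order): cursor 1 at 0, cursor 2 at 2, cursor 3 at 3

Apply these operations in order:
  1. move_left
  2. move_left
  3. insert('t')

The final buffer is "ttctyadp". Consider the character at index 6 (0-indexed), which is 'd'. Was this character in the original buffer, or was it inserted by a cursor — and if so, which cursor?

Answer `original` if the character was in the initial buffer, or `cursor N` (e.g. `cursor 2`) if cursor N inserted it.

Answer: original

Derivation:
After op 1 (move_left): buffer="cyadp" (len 5), cursors c1@0 c2@1 c3@2, authorship .....
After op 2 (move_left): buffer="cyadp" (len 5), cursors c1@0 c2@0 c3@1, authorship .....
After op 3 (insert('t')): buffer="ttctyadp" (len 8), cursors c1@2 c2@2 c3@4, authorship 12.3....
Authorship (.=original, N=cursor N): 1 2 . 3 . . . .
Index 6: author = original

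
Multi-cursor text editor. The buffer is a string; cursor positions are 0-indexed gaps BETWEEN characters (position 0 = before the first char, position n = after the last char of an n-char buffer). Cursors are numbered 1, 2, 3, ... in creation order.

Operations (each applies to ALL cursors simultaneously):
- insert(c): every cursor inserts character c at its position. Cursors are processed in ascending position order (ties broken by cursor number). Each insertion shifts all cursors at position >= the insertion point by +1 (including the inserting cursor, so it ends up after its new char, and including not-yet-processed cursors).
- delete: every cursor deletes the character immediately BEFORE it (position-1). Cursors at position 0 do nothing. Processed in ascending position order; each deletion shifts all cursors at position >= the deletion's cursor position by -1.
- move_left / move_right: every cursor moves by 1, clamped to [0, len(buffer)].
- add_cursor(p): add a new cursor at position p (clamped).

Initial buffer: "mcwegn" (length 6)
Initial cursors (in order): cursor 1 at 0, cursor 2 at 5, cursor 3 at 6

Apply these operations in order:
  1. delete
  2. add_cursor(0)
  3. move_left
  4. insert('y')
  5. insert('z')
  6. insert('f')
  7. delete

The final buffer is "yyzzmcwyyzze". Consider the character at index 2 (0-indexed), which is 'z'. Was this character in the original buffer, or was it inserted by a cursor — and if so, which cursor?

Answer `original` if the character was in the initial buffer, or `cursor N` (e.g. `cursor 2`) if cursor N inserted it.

Answer: cursor 1

Derivation:
After op 1 (delete): buffer="mcwe" (len 4), cursors c1@0 c2@4 c3@4, authorship ....
After op 2 (add_cursor(0)): buffer="mcwe" (len 4), cursors c1@0 c4@0 c2@4 c3@4, authorship ....
After op 3 (move_left): buffer="mcwe" (len 4), cursors c1@0 c4@0 c2@3 c3@3, authorship ....
After op 4 (insert('y')): buffer="yymcwyye" (len 8), cursors c1@2 c4@2 c2@7 c3@7, authorship 14...23.
After op 5 (insert('z')): buffer="yyzzmcwyyzze" (len 12), cursors c1@4 c4@4 c2@11 c3@11, authorship 1414...2323.
After op 6 (insert('f')): buffer="yyzzffmcwyyzzffe" (len 16), cursors c1@6 c4@6 c2@15 c3@15, authorship 141414...232323.
After op 7 (delete): buffer="yyzzmcwyyzze" (len 12), cursors c1@4 c4@4 c2@11 c3@11, authorship 1414...2323.
Authorship (.=original, N=cursor N): 1 4 1 4 . . . 2 3 2 3 .
Index 2: author = 1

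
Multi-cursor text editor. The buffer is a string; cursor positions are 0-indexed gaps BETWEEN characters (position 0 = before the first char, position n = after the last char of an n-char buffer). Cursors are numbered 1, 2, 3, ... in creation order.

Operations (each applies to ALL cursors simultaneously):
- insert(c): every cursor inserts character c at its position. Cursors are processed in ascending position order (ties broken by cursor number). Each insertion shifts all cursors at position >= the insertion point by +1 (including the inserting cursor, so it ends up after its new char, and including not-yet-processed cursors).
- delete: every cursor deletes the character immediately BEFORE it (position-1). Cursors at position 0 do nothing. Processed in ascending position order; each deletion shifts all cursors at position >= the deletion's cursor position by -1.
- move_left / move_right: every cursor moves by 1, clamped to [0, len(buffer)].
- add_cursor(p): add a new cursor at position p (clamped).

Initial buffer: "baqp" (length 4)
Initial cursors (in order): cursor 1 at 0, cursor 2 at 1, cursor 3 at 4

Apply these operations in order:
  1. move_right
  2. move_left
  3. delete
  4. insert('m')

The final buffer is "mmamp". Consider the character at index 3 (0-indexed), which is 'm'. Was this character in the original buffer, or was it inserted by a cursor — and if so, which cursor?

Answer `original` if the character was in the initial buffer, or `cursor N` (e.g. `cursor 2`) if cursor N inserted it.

After op 1 (move_right): buffer="baqp" (len 4), cursors c1@1 c2@2 c3@4, authorship ....
After op 2 (move_left): buffer="baqp" (len 4), cursors c1@0 c2@1 c3@3, authorship ....
After op 3 (delete): buffer="ap" (len 2), cursors c1@0 c2@0 c3@1, authorship ..
After op 4 (insert('m')): buffer="mmamp" (len 5), cursors c1@2 c2@2 c3@4, authorship 12.3.
Authorship (.=original, N=cursor N): 1 2 . 3 .
Index 3: author = 3

Answer: cursor 3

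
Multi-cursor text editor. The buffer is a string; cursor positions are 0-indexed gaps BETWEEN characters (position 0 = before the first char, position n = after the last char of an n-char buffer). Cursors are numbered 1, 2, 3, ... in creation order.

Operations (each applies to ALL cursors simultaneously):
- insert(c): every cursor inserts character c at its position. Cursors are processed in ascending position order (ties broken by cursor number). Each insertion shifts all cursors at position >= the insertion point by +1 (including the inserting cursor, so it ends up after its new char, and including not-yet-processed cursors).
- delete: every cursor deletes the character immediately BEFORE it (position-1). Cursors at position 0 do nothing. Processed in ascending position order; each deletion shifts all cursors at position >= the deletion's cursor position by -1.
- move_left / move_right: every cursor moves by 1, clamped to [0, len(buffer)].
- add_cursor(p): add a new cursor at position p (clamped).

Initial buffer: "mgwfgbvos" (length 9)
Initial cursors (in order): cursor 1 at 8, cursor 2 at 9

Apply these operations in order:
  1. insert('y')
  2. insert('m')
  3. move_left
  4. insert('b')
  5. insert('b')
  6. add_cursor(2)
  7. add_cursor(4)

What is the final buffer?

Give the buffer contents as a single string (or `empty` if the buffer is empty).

After op 1 (insert('y')): buffer="mgwfgbvoysy" (len 11), cursors c1@9 c2@11, authorship ........1.2
After op 2 (insert('m')): buffer="mgwfgbvoymsym" (len 13), cursors c1@10 c2@13, authorship ........11.22
After op 3 (move_left): buffer="mgwfgbvoymsym" (len 13), cursors c1@9 c2@12, authorship ........11.22
After op 4 (insert('b')): buffer="mgwfgbvoybmsybm" (len 15), cursors c1@10 c2@14, authorship ........111.222
After op 5 (insert('b')): buffer="mgwfgbvoybbmsybbm" (len 17), cursors c1@11 c2@16, authorship ........1111.2222
After op 6 (add_cursor(2)): buffer="mgwfgbvoybbmsybbm" (len 17), cursors c3@2 c1@11 c2@16, authorship ........1111.2222
After op 7 (add_cursor(4)): buffer="mgwfgbvoybbmsybbm" (len 17), cursors c3@2 c4@4 c1@11 c2@16, authorship ........1111.2222

Answer: mgwfgbvoybbmsybbm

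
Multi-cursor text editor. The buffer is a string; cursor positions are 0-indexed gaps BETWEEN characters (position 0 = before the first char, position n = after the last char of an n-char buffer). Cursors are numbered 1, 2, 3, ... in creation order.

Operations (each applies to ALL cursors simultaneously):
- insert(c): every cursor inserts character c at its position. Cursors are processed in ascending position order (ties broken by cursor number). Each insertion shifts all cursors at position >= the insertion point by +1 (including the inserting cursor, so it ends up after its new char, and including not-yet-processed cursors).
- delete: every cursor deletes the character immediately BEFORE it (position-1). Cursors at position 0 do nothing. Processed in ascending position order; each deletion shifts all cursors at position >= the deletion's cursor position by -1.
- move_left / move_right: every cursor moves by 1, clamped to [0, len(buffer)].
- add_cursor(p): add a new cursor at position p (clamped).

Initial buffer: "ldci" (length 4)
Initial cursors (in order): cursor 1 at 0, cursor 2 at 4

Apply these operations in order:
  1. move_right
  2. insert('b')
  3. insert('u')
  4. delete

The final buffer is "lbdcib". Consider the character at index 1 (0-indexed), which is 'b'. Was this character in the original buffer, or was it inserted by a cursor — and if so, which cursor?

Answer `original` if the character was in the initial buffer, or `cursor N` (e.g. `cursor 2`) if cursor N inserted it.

Answer: cursor 1

Derivation:
After op 1 (move_right): buffer="ldci" (len 4), cursors c1@1 c2@4, authorship ....
After op 2 (insert('b')): buffer="lbdcib" (len 6), cursors c1@2 c2@6, authorship .1...2
After op 3 (insert('u')): buffer="lbudcibu" (len 8), cursors c1@3 c2@8, authorship .11...22
After op 4 (delete): buffer="lbdcib" (len 6), cursors c1@2 c2@6, authorship .1...2
Authorship (.=original, N=cursor N): . 1 . . . 2
Index 1: author = 1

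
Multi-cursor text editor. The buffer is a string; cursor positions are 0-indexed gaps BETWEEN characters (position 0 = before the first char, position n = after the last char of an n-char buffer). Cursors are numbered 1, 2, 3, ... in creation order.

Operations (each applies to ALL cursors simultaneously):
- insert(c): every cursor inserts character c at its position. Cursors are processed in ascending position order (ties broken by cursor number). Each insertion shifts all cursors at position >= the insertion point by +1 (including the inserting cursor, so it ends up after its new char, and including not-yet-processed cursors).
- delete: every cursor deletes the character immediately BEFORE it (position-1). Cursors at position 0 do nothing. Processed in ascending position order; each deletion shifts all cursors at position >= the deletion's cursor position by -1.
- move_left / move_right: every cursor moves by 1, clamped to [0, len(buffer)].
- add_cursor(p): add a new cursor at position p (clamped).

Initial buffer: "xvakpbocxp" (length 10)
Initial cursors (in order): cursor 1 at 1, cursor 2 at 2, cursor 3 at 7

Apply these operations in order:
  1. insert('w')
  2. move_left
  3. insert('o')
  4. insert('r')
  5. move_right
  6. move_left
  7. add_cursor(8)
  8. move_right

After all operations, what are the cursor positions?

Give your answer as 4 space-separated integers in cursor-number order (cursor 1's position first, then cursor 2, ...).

Answer: 4 8 16 9

Derivation:
After op 1 (insert('w')): buffer="xwvwakpbowcxp" (len 13), cursors c1@2 c2@4 c3@10, authorship .1.2.....3...
After op 2 (move_left): buffer="xwvwakpbowcxp" (len 13), cursors c1@1 c2@3 c3@9, authorship .1.2.....3...
After op 3 (insert('o')): buffer="xowvowakpboowcxp" (len 16), cursors c1@2 c2@5 c3@12, authorship .11.22.....33...
After op 4 (insert('r')): buffer="xorwvorwakpboorwcxp" (len 19), cursors c1@3 c2@7 c3@15, authorship .111.222.....333...
After op 5 (move_right): buffer="xorwvorwakpboorwcxp" (len 19), cursors c1@4 c2@8 c3@16, authorship .111.222.....333...
After op 6 (move_left): buffer="xorwvorwakpboorwcxp" (len 19), cursors c1@3 c2@7 c3@15, authorship .111.222.....333...
After op 7 (add_cursor(8)): buffer="xorwvorwakpboorwcxp" (len 19), cursors c1@3 c2@7 c4@8 c3@15, authorship .111.222.....333...
After op 8 (move_right): buffer="xorwvorwakpboorwcxp" (len 19), cursors c1@4 c2@8 c4@9 c3@16, authorship .111.222.....333...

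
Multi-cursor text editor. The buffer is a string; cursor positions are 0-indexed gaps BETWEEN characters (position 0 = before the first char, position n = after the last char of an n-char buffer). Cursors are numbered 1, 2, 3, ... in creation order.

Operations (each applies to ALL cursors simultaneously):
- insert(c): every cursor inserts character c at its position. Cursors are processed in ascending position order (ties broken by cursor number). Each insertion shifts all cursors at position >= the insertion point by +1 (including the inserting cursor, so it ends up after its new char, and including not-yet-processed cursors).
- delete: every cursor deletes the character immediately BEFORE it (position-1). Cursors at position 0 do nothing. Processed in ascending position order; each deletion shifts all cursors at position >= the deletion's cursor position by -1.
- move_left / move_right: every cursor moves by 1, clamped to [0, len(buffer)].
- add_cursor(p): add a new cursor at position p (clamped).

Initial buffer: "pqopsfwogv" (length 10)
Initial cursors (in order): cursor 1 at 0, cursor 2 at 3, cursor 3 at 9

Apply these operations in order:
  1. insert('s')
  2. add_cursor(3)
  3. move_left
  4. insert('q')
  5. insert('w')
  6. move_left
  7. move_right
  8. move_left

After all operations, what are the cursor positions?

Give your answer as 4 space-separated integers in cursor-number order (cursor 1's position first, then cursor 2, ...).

After op 1 (insert('s')): buffer="spqospsfwogsv" (len 13), cursors c1@1 c2@5 c3@12, authorship 1...2......3.
After op 2 (add_cursor(3)): buffer="spqospsfwogsv" (len 13), cursors c1@1 c4@3 c2@5 c3@12, authorship 1...2......3.
After op 3 (move_left): buffer="spqospsfwogsv" (len 13), cursors c1@0 c4@2 c2@4 c3@11, authorship 1...2......3.
After op 4 (insert('q')): buffer="qspqqoqspsfwogqsv" (len 17), cursors c1@1 c4@4 c2@7 c3@15, authorship 11.4..22......33.
After op 5 (insert('w')): buffer="qwspqwqoqwspsfwogqwsv" (len 21), cursors c1@2 c4@6 c2@10 c3@19, authorship 111.44..222......333.
After op 6 (move_left): buffer="qwspqwqoqwspsfwogqwsv" (len 21), cursors c1@1 c4@5 c2@9 c3@18, authorship 111.44..222......333.
After op 7 (move_right): buffer="qwspqwqoqwspsfwogqwsv" (len 21), cursors c1@2 c4@6 c2@10 c3@19, authorship 111.44..222......333.
After op 8 (move_left): buffer="qwspqwqoqwspsfwogqwsv" (len 21), cursors c1@1 c4@5 c2@9 c3@18, authorship 111.44..222......333.

Answer: 1 9 18 5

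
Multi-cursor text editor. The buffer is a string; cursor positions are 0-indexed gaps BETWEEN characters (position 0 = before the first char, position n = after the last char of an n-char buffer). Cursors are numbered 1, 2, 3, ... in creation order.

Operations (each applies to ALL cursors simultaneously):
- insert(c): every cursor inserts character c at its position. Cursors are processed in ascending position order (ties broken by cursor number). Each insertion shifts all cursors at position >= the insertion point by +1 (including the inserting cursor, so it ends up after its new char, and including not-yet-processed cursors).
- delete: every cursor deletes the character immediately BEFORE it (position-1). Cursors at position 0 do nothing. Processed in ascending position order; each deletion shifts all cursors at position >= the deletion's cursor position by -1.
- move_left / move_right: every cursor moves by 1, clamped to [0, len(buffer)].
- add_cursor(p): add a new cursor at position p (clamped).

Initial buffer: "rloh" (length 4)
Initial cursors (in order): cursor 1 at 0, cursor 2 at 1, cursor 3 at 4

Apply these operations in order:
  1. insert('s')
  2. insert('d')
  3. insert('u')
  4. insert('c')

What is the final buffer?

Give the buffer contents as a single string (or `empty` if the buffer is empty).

After op 1 (insert('s')): buffer="srslohs" (len 7), cursors c1@1 c2@3 c3@7, authorship 1.2...3
After op 2 (insert('d')): buffer="sdrsdlohsd" (len 10), cursors c1@2 c2@5 c3@10, authorship 11.22...33
After op 3 (insert('u')): buffer="sdursdulohsdu" (len 13), cursors c1@3 c2@7 c3@13, authorship 111.222...333
After op 4 (insert('c')): buffer="sducrsduclohsduc" (len 16), cursors c1@4 c2@9 c3@16, authorship 1111.2222...3333

Answer: sducrsduclohsduc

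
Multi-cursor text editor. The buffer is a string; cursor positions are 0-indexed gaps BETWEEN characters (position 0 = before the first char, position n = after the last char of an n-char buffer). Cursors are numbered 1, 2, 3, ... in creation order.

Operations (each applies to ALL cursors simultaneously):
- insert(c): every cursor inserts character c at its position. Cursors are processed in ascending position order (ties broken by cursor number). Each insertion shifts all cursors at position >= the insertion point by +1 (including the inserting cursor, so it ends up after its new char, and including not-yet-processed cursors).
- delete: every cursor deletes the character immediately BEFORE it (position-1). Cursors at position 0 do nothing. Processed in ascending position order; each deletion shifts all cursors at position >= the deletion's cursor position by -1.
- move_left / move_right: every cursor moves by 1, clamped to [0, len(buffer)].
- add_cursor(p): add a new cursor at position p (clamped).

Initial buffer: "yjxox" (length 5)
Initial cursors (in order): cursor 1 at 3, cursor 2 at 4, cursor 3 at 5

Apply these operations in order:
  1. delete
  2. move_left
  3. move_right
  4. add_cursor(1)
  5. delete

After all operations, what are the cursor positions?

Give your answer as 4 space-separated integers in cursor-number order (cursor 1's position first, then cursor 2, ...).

Answer: 0 0 0 0

Derivation:
After op 1 (delete): buffer="yj" (len 2), cursors c1@2 c2@2 c3@2, authorship ..
After op 2 (move_left): buffer="yj" (len 2), cursors c1@1 c2@1 c3@1, authorship ..
After op 3 (move_right): buffer="yj" (len 2), cursors c1@2 c2@2 c3@2, authorship ..
After op 4 (add_cursor(1)): buffer="yj" (len 2), cursors c4@1 c1@2 c2@2 c3@2, authorship ..
After op 5 (delete): buffer="" (len 0), cursors c1@0 c2@0 c3@0 c4@0, authorship 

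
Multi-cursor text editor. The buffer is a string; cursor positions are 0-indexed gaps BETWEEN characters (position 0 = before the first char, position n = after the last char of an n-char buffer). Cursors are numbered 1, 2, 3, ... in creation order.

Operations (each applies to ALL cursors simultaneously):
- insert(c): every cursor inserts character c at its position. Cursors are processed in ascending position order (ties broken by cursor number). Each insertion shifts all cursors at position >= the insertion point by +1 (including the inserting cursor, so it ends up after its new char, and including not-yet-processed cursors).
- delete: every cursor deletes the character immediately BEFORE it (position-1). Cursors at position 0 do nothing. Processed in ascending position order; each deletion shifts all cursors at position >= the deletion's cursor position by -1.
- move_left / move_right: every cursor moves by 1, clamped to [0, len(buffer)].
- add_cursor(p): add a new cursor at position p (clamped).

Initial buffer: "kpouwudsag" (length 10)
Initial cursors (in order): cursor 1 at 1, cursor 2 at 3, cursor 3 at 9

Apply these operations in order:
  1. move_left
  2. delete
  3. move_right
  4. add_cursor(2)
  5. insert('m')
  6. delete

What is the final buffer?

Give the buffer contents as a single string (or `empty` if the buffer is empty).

Answer: kouwudag

Derivation:
After op 1 (move_left): buffer="kpouwudsag" (len 10), cursors c1@0 c2@2 c3@8, authorship ..........
After op 2 (delete): buffer="kouwudag" (len 8), cursors c1@0 c2@1 c3@6, authorship ........
After op 3 (move_right): buffer="kouwudag" (len 8), cursors c1@1 c2@2 c3@7, authorship ........
After op 4 (add_cursor(2)): buffer="kouwudag" (len 8), cursors c1@1 c2@2 c4@2 c3@7, authorship ........
After op 5 (insert('m')): buffer="kmommuwudamg" (len 12), cursors c1@2 c2@5 c4@5 c3@11, authorship .1.24.....3.
After op 6 (delete): buffer="kouwudag" (len 8), cursors c1@1 c2@2 c4@2 c3@7, authorship ........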